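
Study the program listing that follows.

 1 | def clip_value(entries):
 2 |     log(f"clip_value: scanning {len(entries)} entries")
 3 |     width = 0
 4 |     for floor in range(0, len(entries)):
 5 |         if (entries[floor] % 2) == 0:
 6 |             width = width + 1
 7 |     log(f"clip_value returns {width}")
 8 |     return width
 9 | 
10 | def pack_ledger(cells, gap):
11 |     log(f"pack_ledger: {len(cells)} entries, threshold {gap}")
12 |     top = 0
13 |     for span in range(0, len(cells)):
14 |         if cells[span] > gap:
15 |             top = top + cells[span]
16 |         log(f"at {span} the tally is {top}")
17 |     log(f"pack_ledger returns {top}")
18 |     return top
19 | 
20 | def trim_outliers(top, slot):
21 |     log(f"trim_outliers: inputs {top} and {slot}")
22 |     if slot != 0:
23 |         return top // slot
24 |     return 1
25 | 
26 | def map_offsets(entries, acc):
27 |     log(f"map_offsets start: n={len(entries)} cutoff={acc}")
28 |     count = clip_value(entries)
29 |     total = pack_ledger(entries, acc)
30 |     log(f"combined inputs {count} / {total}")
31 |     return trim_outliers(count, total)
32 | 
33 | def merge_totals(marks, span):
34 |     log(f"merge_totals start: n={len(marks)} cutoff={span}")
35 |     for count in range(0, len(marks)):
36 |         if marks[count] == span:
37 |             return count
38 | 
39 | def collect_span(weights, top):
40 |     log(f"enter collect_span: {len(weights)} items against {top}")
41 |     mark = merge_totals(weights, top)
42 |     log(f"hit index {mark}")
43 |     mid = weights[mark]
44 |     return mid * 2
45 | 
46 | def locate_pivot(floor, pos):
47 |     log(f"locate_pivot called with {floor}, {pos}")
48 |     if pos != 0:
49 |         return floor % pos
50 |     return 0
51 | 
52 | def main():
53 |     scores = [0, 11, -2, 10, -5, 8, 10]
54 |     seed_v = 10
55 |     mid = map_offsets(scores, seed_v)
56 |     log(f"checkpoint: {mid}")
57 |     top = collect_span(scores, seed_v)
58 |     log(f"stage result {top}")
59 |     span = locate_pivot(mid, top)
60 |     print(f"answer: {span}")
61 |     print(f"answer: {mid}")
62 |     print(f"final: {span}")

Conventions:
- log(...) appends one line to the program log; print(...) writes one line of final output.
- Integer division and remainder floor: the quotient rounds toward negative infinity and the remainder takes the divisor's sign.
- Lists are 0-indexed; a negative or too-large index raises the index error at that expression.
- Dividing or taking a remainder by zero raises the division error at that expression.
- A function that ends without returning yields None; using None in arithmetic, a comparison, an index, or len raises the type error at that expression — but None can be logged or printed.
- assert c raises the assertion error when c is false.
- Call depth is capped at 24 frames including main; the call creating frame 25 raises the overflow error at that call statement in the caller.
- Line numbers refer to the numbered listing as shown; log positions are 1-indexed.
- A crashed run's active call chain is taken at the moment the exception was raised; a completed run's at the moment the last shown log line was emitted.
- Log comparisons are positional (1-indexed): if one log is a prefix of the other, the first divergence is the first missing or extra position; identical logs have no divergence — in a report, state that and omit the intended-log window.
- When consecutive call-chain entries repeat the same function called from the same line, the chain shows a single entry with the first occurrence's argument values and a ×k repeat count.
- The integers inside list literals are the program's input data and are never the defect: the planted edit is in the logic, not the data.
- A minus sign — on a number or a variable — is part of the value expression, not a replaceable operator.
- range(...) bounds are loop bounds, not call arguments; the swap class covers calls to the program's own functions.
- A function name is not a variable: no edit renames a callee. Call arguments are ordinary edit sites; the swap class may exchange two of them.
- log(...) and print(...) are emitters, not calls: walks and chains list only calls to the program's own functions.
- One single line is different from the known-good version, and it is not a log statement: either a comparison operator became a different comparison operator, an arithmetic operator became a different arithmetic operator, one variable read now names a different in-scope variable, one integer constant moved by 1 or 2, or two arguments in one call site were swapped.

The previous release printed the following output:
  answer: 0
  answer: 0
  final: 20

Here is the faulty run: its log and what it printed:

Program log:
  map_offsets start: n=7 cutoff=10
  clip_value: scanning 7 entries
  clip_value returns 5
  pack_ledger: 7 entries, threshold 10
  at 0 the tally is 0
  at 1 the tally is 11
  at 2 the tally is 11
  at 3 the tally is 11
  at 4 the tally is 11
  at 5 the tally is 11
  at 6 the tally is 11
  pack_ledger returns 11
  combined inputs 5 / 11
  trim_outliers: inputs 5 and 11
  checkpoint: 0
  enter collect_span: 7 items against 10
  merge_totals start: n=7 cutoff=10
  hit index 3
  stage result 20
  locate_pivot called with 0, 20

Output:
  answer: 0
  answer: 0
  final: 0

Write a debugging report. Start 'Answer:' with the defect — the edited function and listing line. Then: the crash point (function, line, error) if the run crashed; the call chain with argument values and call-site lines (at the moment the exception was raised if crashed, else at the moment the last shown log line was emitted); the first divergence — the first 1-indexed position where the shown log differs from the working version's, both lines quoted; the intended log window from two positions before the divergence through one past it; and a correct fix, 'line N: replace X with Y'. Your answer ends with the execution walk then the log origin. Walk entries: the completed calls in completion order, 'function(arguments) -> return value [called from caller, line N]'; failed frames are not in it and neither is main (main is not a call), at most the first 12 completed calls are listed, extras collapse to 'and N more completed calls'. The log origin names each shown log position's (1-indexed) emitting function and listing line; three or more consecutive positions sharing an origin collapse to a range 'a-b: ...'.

Answer: the defect is in main at line 62.
Key observation: No log line changed; the fault shows up purely in the output.
Call chain: main -> locate_pivot(0, 20) (called at line 59).
First divergence: there is none — every log position agrees.
Execution walk:
  clip_value([0, 11, -2, 10, -5, 8, 10]) -> 5  [called from map_offsets, line 28]
  pack_ledger([0, 11, -2, 10, -5, 8, 10], 10) -> 11  [called from map_offsets, line 29]
  trim_outliers(5, 11) -> 0  [called from map_offsets, line 31]
  map_offsets([0, 11, -2, 10, -5, 8, 10], 10) -> 0  [called from main, line 55]
  merge_totals([0, 11, -2, 10, -5, 8, 10], 10) -> 3  [called from collect_span, line 41]
  collect_span([0, 11, -2, 10, -5, 8, 10], 10) -> 20  [called from main, line 57]
  locate_pivot(0, 20) -> 0  [called from main, line 59]
Log origin:
  1: from map_offsets, line 27
  2: from clip_value, line 2
  3: from clip_value, line 7
  4: from pack_ledger, line 11
  5-11: from pack_ledger, line 16
  12: from pack_ledger, line 17
  13: from map_offsets, line 30
  14: from trim_outliers, line 21
  15: from main, line 56
  16: from collect_span, line 40
  17: from merge_totals, line 34
  18: from collect_span, line 42
  19: from main, line 58
  20: from locate_pivot, line 47
A correct fix: line 62: replace `span` with `top`.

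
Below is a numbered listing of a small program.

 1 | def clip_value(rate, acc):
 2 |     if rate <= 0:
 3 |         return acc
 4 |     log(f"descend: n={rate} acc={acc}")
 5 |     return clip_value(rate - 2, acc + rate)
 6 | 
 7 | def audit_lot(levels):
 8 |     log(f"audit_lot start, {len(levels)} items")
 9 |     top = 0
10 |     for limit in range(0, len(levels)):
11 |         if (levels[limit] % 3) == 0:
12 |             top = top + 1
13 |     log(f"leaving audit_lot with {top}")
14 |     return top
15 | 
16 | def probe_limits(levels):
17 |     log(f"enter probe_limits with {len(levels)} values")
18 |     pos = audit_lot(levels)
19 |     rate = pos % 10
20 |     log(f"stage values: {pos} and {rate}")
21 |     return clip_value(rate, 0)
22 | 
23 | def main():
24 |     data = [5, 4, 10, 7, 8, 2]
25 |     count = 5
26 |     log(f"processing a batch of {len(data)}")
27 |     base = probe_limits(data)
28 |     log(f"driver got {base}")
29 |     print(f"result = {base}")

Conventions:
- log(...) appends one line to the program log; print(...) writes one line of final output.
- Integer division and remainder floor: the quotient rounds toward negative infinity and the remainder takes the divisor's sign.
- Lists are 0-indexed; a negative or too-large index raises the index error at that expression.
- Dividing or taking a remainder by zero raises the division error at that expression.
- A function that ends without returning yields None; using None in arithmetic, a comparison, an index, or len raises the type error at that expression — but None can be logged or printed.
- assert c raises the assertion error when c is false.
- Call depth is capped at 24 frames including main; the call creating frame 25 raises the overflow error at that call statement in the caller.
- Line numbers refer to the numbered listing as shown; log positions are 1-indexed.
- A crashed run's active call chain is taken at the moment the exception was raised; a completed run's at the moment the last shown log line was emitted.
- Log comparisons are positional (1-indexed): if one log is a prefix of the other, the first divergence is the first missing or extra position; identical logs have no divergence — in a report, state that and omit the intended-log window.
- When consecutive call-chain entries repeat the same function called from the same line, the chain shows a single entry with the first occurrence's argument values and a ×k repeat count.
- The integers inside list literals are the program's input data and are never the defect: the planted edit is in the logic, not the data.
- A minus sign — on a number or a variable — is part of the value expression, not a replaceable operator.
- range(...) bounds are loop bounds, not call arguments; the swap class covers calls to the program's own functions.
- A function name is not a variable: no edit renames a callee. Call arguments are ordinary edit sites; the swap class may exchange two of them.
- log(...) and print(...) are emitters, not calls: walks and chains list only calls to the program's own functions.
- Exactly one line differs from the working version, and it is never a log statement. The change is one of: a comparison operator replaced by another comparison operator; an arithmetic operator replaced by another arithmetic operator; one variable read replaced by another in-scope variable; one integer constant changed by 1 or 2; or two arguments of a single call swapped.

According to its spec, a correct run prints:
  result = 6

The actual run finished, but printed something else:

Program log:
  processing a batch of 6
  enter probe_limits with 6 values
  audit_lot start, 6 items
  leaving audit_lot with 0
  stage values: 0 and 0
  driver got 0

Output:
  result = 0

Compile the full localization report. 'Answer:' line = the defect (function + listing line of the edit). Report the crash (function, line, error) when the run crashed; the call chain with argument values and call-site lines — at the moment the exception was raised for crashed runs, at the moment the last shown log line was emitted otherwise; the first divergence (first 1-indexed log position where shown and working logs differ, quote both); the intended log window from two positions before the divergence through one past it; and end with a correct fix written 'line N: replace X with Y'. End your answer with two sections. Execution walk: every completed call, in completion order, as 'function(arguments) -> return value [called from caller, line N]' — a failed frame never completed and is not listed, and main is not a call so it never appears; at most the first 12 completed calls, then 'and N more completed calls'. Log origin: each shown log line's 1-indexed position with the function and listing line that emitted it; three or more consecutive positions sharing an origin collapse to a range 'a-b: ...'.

Answer: the defect is in audit_lot at line 11.
Core observation: At log position 4 the runs split — shown 'leaving audit_lot with 0', but the working version logs 'leaving audit_lot with 4'.
Call chain: main.
First divergence: at position 4 the run shows 'leaving audit_lot with 0' where the working version logs 'leaving audit_lot with 4'.
Intended log window:
  2: enter probe_limits with 6 values
  3: audit_lot start, 6 items
  4: leaving audit_lot with 4
  5: stage values: 4 and 4
Execution walk:
  audit_lot([5, 4, 10, 7, 8, 2]) -> 0  [called from probe_limits, line 18]
  clip_value(0, 0) -> 0  [called from probe_limits, line 21]
  probe_limits([5, 4, 10, 7, 8, 2]) -> 0  [called from main, line 27]
Log origins:
  1: logged in main at line 26
  2: logged in probe_limits at line 17
  3: logged in audit_lot at line 8
  4: logged in audit_lot at line 13
  5: logged in probe_limits at line 20
  6: logged in main at line 28
A correct fix: line 11: replace `3` with `2`.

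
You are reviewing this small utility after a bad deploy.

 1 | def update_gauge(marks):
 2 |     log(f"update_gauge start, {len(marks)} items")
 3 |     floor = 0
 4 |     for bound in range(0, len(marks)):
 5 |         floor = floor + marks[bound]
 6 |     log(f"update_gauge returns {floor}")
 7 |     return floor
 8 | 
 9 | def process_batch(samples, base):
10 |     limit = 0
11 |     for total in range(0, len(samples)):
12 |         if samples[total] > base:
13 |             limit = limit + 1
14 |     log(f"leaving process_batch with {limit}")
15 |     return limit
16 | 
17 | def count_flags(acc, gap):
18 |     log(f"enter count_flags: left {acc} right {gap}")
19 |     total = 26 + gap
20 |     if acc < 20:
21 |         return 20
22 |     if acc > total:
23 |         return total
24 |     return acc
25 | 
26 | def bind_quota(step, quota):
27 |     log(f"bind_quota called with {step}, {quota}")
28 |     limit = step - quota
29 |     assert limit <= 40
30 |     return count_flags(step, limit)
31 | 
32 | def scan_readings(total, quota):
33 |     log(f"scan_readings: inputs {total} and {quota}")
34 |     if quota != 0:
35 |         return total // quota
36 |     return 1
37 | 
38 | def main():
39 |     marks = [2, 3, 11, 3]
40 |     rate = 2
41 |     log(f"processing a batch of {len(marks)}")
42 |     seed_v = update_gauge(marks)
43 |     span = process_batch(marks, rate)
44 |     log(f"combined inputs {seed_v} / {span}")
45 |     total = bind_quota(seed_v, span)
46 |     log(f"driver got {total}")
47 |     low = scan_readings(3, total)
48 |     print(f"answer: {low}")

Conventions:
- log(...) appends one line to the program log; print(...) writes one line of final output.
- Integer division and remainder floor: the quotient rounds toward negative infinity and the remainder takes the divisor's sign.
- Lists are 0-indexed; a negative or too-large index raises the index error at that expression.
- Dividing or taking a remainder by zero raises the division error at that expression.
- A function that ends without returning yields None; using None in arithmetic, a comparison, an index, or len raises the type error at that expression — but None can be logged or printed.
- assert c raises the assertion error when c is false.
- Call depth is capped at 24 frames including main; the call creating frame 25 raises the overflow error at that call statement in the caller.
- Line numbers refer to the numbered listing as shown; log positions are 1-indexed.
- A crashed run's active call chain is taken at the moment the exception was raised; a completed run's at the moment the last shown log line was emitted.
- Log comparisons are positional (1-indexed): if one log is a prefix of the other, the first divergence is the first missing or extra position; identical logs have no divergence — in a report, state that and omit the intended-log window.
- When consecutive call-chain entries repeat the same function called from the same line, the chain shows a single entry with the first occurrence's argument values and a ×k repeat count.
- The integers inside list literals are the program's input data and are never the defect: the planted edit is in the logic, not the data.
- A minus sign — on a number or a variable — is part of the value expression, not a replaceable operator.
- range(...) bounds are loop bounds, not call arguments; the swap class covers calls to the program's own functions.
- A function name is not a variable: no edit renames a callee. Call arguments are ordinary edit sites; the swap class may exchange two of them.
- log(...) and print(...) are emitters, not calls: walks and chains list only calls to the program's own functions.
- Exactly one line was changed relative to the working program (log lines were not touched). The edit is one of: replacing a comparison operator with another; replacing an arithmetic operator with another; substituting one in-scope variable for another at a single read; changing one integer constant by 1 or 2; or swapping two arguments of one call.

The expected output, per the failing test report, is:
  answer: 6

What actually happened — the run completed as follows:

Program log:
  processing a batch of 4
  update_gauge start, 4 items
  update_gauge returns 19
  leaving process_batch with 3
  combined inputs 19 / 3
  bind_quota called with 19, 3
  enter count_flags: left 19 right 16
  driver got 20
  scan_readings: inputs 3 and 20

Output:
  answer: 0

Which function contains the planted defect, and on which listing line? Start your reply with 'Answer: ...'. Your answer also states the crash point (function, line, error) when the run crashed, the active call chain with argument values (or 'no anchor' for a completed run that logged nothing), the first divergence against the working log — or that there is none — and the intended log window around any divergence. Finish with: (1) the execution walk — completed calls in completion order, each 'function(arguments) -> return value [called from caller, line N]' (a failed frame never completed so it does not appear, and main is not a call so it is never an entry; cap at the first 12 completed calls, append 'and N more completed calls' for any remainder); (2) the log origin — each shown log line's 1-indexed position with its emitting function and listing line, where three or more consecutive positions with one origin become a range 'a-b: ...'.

Answer: the defect is in main at line 47.
Key fact: At log position 9 the runs split — shown 'scan_readings: inputs 3 and 20', but the working version logs 'scan_readings: inputs 20 and 3'.
Call chain: main -> scan_readings(3, 20) (called at line 47).
First divergence: position 9; shown 'scan_readings: inputs 3 and 20' vs intended 'scan_readings: inputs 20 and 3'.
Intended log window:
  7: enter count_flags: left 19 right 16
  8: driver got 20
  9: scan_readings: inputs 20 and 3
Execution walk:
  update_gauge([2, 3, 11, 3]) -> 19  [called from main, line 42]
  process_batch([2, 3, 11, 3], 2) -> 3  [called from main, line 43]
  count_flags(19, 16) -> 20  [called from bind_quota, line 30]
  bind_quota(19, 3) -> 20  [called from main, line 45]
  scan_readings(3, 20) -> 0  [called from main, line 47]
Log origin:
  1: logged in main at line 41
  2: logged in update_gauge at line 2
  3: logged in update_gauge at line 6
  4: logged in process_batch at line 14
  5: logged in main at line 44
  6: logged in bind_quota at line 27
  7: logged in count_flags at line 18
  8: logged in main at line 46
  9: logged in scan_readings at line 33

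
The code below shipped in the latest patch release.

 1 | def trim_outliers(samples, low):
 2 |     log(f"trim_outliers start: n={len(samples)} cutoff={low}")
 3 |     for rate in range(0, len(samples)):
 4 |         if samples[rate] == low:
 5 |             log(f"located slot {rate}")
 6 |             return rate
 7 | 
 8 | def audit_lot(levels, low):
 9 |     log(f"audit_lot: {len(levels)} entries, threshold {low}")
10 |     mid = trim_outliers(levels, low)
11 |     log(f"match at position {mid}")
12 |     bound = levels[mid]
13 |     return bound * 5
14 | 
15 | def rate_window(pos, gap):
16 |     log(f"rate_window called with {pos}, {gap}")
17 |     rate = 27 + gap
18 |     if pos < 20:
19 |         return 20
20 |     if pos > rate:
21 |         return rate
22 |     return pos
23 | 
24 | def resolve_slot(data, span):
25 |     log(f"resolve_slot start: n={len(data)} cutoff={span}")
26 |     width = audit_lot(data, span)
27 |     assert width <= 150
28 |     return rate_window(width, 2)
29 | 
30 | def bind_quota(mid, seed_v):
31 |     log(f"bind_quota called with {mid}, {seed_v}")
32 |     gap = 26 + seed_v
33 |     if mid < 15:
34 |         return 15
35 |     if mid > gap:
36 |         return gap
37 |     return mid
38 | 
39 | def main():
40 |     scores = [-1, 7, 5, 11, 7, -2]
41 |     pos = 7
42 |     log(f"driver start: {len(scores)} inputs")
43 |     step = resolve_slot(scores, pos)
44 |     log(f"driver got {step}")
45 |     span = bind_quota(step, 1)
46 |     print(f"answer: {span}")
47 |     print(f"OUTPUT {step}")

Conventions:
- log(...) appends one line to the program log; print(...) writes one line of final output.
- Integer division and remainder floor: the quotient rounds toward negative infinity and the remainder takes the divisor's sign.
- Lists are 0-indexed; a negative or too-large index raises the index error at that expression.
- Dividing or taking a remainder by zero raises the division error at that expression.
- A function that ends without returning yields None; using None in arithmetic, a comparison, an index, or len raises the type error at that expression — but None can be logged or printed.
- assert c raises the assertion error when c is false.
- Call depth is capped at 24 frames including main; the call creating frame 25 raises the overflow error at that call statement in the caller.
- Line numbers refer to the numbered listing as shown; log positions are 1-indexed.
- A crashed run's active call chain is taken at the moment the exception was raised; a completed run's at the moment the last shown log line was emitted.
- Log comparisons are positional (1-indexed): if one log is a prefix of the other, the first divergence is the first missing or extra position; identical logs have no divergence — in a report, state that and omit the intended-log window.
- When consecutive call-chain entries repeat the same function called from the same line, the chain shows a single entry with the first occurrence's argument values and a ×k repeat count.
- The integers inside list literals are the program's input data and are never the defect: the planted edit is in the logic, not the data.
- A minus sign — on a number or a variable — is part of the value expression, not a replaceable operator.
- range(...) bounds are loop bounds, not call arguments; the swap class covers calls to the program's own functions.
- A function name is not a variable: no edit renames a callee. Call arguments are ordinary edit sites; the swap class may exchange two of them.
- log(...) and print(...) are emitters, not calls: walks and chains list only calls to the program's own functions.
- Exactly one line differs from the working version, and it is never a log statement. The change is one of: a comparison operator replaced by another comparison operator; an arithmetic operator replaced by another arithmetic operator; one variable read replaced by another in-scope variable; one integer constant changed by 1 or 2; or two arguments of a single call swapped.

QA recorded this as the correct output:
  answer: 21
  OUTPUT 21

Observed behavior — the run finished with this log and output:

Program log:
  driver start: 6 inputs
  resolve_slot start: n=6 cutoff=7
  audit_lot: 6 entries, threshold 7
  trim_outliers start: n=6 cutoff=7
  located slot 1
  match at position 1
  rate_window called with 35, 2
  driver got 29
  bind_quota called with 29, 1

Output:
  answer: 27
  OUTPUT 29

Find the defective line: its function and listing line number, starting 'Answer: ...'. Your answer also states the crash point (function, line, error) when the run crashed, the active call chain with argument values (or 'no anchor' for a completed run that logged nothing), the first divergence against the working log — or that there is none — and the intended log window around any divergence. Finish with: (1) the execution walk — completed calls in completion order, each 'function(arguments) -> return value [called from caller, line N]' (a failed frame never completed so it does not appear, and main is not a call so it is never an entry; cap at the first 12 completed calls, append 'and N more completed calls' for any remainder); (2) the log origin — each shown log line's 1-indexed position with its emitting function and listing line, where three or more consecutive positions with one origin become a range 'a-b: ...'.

Answer: the defect is in audit_lot at line 13.
Key fact: Position 7 is the first bad log line: 'rate_window called with 35, 2' should read 'rate_window called with 21, 2'.
Call chain: main -> bind_quota(29, 1) (called at line 45).
First divergence: position 7; shown 'rate_window called with 35, 2' vs intended 'rate_window called with 21, 2'.
Intended log window:
  5: located slot 1
  6: match at position 1
  7: rate_window called with 21, 2
  8: driver got 21
Execution walk:
  trim_outliers([-1, 7, 5, 11, 7, -2], 7) -> 1  [called from audit_lot, line 10]
  audit_lot([-1, 7, 5, 11, 7, -2], 7) -> 35  [called from resolve_slot, line 26]
  rate_window(35, 2) -> 29  [called from resolve_slot, line 28]
  resolve_slot([-1, 7, 5, 11, 7, -2], 7) -> 29  [called from main, line 43]
  bind_quota(29, 1) -> 27  [called from main, line 45]
Log line origins:
  1: emitted by main (line 42)
  2: emitted by resolve_slot (line 25)
  3: emitted by audit_lot (line 9)
  4: emitted by trim_outliers (line 2)
  5: emitted by trim_outliers (line 5)
  6: emitted by audit_lot (line 11)
  7: emitted by rate_window (line 16)
  8: emitted by main (line 44)
  9: emitted by bind_quota (line 31)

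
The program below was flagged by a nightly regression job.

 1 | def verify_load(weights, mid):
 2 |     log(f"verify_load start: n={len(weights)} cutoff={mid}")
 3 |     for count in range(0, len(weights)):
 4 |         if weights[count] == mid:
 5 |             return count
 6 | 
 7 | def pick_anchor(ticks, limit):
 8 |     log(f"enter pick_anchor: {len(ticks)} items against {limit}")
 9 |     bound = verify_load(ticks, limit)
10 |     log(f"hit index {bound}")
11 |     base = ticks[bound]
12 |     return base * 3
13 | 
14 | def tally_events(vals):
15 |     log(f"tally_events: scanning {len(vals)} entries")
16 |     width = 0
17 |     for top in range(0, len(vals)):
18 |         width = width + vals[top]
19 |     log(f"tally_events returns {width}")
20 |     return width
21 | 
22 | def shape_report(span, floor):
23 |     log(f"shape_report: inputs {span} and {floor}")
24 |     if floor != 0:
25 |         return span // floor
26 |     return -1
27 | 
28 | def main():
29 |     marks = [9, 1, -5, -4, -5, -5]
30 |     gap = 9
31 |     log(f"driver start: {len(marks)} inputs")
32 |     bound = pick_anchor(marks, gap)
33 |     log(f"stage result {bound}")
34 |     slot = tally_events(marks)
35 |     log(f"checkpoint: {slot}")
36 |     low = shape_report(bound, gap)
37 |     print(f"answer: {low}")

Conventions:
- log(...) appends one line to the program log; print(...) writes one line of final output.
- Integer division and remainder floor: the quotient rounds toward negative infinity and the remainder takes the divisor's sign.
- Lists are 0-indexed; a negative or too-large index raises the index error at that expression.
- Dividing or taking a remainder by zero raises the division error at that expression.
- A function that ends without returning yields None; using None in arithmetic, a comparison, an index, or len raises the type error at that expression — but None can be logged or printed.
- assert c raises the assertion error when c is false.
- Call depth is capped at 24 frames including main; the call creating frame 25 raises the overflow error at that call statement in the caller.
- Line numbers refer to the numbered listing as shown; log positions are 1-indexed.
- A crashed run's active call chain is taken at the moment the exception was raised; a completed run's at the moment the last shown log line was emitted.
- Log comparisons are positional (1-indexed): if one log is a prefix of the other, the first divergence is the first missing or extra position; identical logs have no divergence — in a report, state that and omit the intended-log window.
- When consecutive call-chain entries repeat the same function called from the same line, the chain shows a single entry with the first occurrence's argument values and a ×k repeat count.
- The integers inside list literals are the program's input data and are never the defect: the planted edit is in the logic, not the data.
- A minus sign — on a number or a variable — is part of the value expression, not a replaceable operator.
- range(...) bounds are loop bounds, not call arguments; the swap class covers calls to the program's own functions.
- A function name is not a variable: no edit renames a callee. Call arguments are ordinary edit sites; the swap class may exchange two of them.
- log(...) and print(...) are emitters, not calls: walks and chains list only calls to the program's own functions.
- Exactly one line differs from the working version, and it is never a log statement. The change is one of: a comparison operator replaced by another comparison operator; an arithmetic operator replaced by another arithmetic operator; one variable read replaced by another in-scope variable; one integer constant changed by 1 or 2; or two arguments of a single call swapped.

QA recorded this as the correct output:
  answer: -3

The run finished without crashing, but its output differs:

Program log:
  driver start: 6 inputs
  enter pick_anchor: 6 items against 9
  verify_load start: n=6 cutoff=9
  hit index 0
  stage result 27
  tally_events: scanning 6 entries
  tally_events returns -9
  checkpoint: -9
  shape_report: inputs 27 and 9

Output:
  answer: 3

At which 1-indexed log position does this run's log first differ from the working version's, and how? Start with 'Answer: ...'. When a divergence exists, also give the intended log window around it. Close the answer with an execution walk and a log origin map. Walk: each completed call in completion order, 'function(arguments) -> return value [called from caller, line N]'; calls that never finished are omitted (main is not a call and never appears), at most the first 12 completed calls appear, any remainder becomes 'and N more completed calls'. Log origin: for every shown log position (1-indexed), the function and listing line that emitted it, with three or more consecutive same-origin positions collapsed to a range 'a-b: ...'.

Answer: position 9; shown 'shape_report: inputs 27 and 9' vs intended 'shape_report: inputs 27 and -9'.
Intended log window:
  7: tally_events returns -9
  8: checkpoint: -9
  9: shape_report: inputs 27 and -9
Execution walk:
  verify_load([9, 1, -5, -4, -5, -5], 9) -> 0  [called from pick_anchor, line 9]
  pick_anchor([9, 1, -5, -4, -5, -5], 9) -> 27  [called from main, line 32]
  tally_events([9, 1, -5, -4, -5, -5]) -> -9  [called from main, line 34]
  shape_report(27, 9) -> 3  [called from main, line 36]
Log origin:
  1: logged in main at line 31
  2: logged in pick_anchor at line 8
  3: logged in verify_load at line 2
  4: logged in pick_anchor at line 10
  5: logged in main at line 33
  6: logged in tally_events at line 15
  7: logged in tally_events at line 19
  8: logged in main at line 35
  9: logged in shape_report at line 23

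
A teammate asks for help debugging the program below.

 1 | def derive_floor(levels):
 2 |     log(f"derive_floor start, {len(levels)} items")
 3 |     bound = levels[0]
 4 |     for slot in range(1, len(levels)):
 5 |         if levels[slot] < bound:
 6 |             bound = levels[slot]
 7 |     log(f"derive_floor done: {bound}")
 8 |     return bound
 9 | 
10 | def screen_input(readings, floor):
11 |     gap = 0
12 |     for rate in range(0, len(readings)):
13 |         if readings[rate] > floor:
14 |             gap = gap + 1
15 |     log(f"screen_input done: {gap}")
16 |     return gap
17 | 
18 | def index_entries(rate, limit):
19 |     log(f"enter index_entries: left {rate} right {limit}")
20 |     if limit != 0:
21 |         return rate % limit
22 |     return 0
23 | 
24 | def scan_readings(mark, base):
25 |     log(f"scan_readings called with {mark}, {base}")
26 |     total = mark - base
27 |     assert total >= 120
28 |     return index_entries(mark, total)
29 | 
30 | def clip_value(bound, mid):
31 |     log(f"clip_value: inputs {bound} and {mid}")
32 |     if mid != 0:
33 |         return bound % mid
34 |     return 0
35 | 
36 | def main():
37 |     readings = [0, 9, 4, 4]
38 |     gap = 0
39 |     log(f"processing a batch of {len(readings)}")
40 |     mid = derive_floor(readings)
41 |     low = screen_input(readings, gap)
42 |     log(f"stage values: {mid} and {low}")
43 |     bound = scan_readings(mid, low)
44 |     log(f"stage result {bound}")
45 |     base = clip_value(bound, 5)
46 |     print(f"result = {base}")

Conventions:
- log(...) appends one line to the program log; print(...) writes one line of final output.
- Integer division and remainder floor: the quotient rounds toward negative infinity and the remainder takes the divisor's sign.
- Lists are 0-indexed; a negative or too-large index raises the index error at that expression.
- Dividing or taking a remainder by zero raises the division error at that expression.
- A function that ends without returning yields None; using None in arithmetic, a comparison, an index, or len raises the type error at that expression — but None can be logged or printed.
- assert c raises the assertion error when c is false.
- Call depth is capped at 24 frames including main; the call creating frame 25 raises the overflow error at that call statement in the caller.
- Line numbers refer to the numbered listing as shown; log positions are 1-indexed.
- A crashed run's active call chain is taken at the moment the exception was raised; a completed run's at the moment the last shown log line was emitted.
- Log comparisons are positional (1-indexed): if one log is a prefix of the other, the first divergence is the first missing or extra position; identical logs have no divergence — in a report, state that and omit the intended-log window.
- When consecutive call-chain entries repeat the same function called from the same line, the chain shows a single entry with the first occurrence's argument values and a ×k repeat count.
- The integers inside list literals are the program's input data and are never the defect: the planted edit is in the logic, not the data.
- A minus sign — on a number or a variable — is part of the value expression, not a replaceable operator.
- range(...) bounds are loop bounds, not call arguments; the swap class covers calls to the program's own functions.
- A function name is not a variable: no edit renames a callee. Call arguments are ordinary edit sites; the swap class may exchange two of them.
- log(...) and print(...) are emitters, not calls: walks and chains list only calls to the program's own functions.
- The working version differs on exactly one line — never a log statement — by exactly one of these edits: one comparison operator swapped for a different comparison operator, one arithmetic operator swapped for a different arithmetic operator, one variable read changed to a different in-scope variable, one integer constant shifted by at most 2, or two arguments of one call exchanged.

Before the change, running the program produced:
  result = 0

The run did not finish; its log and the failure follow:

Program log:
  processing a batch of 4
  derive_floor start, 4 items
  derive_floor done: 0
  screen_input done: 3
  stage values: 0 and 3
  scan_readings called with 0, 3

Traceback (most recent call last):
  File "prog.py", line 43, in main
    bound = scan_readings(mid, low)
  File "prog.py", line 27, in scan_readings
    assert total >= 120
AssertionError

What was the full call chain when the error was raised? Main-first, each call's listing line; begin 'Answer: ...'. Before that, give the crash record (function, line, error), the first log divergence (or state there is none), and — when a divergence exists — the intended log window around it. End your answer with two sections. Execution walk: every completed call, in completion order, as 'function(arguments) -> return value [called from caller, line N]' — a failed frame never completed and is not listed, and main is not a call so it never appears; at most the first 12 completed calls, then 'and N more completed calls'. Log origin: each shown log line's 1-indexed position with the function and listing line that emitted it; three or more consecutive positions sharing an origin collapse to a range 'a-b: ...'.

Answer: main -> scan_readings (called at line 43).
Key observation: Only 6 log lines were emitted before the run died; the intended continuation was 'enter index_entries: left 0 right -3'.
Crash: scan_readings, line 27, AssertionError.
First divergence: position 7 — the faulty run's log ends after 6 lines; the working version continues with 'enter index_entries: left 0 right -3'.
Intended log window:
  5: stage values: 0 and 3
  6: scan_readings called with 0, 3
  7: enter index_entries: left 0 right -3
  8: stage result 0
Execution walk:
  derive_floor([0, 9, 4, 4]) -> 0  [called from main, line 40]
  screen_input([0, 9, 4, 4], 0) -> 3  [called from main, line 41]
Origin of each log line:
  1 — main, line 39
  2 — derive_floor, line 2
  3 — derive_floor, line 7
  4 — screen_input, line 15
  5 — main, line 42
  6 — scan_readings, line 25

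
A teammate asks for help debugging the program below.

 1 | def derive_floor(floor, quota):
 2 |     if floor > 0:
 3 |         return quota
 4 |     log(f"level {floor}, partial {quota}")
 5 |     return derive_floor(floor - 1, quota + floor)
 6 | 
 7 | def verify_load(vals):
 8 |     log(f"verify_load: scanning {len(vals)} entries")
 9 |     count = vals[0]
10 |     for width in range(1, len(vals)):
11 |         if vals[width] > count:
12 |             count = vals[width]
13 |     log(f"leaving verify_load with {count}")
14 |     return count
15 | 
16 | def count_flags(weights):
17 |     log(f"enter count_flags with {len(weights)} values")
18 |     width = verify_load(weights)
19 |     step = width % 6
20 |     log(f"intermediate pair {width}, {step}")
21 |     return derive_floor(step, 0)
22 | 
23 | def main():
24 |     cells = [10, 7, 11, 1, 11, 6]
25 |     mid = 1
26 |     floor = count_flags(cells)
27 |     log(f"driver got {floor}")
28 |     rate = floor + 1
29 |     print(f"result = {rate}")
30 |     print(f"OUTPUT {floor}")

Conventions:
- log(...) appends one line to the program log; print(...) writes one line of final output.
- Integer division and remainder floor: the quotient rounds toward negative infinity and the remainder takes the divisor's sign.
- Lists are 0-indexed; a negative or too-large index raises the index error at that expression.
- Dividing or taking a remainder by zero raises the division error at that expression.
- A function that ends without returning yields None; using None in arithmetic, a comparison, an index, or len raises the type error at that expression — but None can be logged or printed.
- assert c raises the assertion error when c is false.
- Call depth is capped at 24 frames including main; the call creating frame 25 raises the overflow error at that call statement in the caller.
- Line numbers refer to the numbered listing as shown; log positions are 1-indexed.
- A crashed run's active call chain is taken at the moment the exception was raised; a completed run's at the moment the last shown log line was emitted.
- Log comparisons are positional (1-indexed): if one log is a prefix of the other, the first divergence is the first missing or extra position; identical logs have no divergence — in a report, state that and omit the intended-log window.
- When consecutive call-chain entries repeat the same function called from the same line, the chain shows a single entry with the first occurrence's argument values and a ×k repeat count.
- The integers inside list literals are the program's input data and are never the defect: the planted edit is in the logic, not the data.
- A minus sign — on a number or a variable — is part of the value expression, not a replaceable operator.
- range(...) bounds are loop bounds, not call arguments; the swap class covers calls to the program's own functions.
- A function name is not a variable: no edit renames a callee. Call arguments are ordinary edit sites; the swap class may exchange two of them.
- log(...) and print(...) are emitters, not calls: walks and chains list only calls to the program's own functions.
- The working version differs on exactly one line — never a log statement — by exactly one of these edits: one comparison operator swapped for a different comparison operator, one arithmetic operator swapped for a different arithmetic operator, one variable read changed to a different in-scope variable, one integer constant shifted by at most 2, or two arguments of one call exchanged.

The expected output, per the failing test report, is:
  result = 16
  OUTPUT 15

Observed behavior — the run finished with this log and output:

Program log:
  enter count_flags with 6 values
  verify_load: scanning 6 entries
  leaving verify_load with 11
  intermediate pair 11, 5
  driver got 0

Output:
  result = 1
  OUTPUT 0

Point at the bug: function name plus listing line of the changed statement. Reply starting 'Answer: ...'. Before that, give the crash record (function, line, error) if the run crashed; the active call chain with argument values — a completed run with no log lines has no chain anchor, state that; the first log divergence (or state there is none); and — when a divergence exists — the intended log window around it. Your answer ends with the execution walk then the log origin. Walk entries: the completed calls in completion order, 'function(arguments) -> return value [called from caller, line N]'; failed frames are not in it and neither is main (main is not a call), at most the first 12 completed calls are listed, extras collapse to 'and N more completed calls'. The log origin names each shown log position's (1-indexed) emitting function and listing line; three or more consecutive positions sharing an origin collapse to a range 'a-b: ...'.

Answer: the defect is in derive_floor at line 2.
Key fact: The earliest visible damage is log position 5 — 'driver got 0' rather than the intended 'level 5, partial 0'.
Call chain: main.
First divergence: at position 5 the run shows 'driver got 0' where the working version logs 'level 5, partial 0'.
Intended log window:
  3: leaving verify_load with 11
  4: intermediate pair 11, 5
  5: level 5, partial 0
  6: level 4, partial 5
Execution walk:
  verify_load([10, 7, 11, 1, 11, 6]) -> 11  [called from count_flags, line 18]
  derive_floor(5, 0) -> 0  [called from count_flags, line 21]
  count_flags([10, 7, 11, 1, 11, 6]) -> 0  [called from main, line 26]
Origin of each log line:
  1 — count_flags, line 17
  2 — verify_load, line 8
  3 — verify_load, line 13
  4 — count_flags, line 20
  5 — main, line 27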